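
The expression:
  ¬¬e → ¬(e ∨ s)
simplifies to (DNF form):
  ¬e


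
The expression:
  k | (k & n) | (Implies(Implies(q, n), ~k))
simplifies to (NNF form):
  True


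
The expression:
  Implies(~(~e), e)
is always true.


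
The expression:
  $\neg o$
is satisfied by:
  {o: False}


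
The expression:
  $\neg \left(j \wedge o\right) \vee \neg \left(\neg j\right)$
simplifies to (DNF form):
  $\text{True}$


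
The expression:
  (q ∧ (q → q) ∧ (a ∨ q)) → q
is always true.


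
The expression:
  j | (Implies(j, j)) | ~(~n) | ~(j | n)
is always true.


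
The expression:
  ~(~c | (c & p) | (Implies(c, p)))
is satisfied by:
  {c: True, p: False}


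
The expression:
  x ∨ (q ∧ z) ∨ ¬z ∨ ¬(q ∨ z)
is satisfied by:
  {x: True, q: True, z: False}
  {x: True, z: False, q: False}
  {q: True, z: False, x: False}
  {q: False, z: False, x: False}
  {x: True, q: True, z: True}
  {x: True, z: True, q: False}
  {q: True, z: True, x: False}


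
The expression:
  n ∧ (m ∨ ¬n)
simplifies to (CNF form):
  m ∧ n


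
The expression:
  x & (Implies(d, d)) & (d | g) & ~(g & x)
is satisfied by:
  {d: True, x: True, g: False}


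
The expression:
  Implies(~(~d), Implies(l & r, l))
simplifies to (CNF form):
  True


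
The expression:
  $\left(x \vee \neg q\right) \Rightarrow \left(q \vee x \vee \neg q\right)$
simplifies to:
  $\text{True}$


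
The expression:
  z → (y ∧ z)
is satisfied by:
  {y: True, z: False}
  {z: False, y: False}
  {z: True, y: True}


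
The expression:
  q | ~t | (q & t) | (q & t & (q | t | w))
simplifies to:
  q | ~t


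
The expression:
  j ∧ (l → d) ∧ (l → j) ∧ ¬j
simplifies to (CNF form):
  False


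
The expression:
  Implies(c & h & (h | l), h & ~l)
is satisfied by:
  {l: False, c: False, h: False}
  {h: True, l: False, c: False}
  {c: True, l: False, h: False}
  {h: True, c: True, l: False}
  {l: True, h: False, c: False}
  {h: True, l: True, c: False}
  {c: True, l: True, h: False}


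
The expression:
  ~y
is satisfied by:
  {y: False}


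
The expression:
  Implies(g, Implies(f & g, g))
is always true.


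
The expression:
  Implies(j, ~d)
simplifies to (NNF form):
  ~d | ~j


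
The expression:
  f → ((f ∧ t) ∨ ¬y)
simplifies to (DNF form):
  t ∨ ¬f ∨ ¬y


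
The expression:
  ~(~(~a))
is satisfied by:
  {a: False}


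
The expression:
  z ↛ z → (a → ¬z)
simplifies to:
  True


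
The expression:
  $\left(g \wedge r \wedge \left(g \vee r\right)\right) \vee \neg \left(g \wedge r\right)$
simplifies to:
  $\text{True}$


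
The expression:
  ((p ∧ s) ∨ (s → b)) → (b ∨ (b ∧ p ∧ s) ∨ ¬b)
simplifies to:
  True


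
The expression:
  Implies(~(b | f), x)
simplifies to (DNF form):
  b | f | x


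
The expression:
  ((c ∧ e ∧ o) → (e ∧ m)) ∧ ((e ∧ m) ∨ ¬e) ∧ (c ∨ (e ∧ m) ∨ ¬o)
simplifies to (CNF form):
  (e ∨ ¬e) ∧ (m ∨ ¬e) ∧ (c ∨ e ∨ ¬e) ∧ (c ∨ e ∨ ¬o) ∧ (c ∨ m ∨ ¬e) ∧ (c ∨ m ∨ ¬o) ∧ (e ∨ ¬e ∨ ¬o) ∧ (m ∨ ¬e ∨ ¬o)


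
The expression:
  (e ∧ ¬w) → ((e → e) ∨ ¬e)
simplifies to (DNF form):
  True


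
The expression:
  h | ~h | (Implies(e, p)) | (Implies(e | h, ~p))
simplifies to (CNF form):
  True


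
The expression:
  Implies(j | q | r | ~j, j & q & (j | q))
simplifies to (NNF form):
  j & q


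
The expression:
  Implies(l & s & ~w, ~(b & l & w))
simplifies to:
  True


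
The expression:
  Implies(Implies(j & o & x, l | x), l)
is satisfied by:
  {l: True}


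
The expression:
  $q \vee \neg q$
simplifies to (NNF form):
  $\text{True}$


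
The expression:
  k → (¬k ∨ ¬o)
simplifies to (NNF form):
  ¬k ∨ ¬o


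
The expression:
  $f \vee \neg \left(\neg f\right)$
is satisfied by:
  {f: True}


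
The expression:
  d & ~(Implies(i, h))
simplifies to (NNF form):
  d & i & ~h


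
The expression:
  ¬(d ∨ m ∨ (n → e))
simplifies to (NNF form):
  n ∧ ¬d ∧ ¬e ∧ ¬m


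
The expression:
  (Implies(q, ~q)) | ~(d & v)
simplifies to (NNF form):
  ~d | ~q | ~v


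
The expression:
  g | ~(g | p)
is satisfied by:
  {g: True, p: False}
  {p: False, g: False}
  {p: True, g: True}


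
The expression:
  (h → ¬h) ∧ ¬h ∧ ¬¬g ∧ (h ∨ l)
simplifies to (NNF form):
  g ∧ l ∧ ¬h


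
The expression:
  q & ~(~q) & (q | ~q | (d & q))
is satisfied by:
  {q: True}


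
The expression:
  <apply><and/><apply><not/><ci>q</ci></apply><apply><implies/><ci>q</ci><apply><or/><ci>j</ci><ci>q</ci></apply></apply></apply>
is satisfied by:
  {q: False}


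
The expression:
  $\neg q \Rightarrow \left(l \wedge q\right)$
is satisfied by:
  {q: True}


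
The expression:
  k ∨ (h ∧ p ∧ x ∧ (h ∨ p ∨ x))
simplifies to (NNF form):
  k ∨ (h ∧ p ∧ x)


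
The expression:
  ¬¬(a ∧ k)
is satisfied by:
  {a: True, k: True}


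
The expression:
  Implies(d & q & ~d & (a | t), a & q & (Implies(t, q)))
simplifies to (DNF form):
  True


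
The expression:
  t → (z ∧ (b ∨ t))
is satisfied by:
  {z: True, t: False}
  {t: False, z: False}
  {t: True, z: True}


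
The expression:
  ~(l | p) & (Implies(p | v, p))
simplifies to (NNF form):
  ~l & ~p & ~v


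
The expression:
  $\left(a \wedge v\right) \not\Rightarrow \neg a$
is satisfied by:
  {a: True, v: True}


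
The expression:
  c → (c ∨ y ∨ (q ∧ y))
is always true.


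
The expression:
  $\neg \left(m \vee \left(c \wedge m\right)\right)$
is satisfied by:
  {m: False}


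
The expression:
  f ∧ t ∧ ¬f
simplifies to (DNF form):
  False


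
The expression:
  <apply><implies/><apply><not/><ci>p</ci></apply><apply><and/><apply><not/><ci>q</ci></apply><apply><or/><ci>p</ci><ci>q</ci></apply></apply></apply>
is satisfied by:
  {p: True}


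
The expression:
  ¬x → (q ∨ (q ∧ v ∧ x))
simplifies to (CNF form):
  q ∨ x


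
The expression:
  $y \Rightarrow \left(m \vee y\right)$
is always true.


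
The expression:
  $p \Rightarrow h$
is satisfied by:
  {h: True, p: False}
  {p: False, h: False}
  {p: True, h: True}


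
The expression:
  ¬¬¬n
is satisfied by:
  {n: False}


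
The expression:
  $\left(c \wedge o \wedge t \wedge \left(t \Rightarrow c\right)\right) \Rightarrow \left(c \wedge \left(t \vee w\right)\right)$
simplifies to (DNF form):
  $\text{True}$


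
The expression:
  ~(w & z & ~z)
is always true.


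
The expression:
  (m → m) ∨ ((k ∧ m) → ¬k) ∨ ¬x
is always true.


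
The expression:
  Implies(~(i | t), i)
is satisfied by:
  {i: True, t: True}
  {i: True, t: False}
  {t: True, i: False}


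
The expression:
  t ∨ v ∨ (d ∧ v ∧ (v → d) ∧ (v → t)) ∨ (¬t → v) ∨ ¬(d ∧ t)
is always true.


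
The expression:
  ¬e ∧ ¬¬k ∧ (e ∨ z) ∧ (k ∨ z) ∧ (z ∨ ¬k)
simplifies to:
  k ∧ z ∧ ¬e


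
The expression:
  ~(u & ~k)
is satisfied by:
  {k: True, u: False}
  {u: False, k: False}
  {u: True, k: True}


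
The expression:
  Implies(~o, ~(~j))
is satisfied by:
  {o: True, j: True}
  {o: True, j: False}
  {j: True, o: False}


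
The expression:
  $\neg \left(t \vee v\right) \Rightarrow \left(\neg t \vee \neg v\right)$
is always true.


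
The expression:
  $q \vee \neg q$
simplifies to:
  $\text{True}$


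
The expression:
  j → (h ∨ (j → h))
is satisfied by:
  {h: True, j: False}
  {j: False, h: False}
  {j: True, h: True}


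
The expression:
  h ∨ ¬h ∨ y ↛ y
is always true.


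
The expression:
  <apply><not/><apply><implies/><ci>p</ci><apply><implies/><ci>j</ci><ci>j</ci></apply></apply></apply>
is never true.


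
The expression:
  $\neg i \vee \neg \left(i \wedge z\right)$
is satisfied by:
  {z: False, i: False}
  {i: True, z: False}
  {z: True, i: False}


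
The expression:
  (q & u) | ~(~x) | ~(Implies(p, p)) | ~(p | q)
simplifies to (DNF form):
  x | (q & u) | (~p & ~q)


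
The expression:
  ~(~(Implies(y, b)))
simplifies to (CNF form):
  b | ~y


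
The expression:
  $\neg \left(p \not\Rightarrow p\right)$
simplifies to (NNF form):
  $\text{True}$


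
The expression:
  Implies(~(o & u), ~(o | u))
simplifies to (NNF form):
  (o & u) | (~o & ~u)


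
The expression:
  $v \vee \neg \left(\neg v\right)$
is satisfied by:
  {v: True}


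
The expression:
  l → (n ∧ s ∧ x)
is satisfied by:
  {x: True, n: True, s: True, l: False}
  {x: True, n: True, s: False, l: False}
  {x: True, s: True, n: False, l: False}
  {x: True, s: False, n: False, l: False}
  {n: True, s: True, x: False, l: False}
  {n: True, x: False, s: False, l: False}
  {n: False, s: True, x: False, l: False}
  {n: False, x: False, s: False, l: False}
  {x: True, l: True, n: True, s: True}


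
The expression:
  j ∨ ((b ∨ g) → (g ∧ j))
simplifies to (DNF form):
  j ∨ (¬b ∧ ¬g)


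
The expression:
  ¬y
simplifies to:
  ¬y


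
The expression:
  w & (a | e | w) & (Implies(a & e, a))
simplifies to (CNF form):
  w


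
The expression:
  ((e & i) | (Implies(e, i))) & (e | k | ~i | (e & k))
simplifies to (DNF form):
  (e & i) | (k & ~e) | (~e & ~i)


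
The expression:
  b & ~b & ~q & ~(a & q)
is never true.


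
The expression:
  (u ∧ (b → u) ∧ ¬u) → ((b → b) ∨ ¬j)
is always true.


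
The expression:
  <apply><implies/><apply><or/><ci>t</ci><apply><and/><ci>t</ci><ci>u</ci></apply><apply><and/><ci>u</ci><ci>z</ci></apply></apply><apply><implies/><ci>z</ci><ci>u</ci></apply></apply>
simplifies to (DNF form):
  <apply><or/><ci>u</ci><apply><not/><ci>t</ci></apply><apply><not/><ci>z</ci></apply></apply>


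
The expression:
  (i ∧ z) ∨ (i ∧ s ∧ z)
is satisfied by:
  {z: True, i: True}


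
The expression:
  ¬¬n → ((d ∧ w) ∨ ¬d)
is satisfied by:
  {w: True, d: False, n: False}
  {w: False, d: False, n: False}
  {n: True, w: True, d: False}
  {n: True, w: False, d: False}
  {d: True, w: True, n: False}
  {d: True, w: False, n: False}
  {d: True, n: True, w: True}


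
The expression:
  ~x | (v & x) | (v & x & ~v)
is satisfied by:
  {v: True, x: False}
  {x: False, v: False}
  {x: True, v: True}


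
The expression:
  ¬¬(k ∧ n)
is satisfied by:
  {n: True, k: True}


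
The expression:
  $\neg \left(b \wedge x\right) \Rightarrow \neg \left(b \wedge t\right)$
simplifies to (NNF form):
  $x \vee \neg b \vee \neg t$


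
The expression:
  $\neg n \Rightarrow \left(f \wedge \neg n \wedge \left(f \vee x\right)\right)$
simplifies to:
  $f \vee n$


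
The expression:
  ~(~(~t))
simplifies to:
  ~t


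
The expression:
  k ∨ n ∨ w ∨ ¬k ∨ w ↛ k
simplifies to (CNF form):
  True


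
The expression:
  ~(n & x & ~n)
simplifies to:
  True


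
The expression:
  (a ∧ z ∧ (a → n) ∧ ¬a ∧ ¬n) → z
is always true.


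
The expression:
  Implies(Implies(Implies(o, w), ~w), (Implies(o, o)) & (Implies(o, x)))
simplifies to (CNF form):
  w | x | ~o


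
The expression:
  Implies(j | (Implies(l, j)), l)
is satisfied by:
  {l: True}


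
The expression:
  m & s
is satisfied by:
  {m: True, s: True}


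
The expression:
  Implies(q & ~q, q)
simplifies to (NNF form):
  True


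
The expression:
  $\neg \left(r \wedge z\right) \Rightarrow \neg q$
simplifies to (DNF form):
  $\left(r \wedge z\right) \vee \neg q$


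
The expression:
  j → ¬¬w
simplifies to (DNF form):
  w ∨ ¬j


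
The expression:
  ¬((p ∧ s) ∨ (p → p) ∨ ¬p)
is never true.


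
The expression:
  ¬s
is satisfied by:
  {s: False}


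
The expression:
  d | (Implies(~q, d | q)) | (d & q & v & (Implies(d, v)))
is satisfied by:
  {d: True, q: True}
  {d: True, q: False}
  {q: True, d: False}


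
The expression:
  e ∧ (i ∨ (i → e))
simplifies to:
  e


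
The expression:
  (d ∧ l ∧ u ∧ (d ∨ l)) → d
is always true.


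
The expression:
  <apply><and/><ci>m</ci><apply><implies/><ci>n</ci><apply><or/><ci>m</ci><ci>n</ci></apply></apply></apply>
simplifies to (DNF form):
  <ci>m</ci>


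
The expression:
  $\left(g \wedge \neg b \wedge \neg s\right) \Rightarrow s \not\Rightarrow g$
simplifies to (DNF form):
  $b \vee s \vee \neg g$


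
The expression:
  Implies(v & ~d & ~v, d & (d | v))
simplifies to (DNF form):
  True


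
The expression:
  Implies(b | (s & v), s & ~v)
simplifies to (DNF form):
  (s & ~v) | (~b & ~s)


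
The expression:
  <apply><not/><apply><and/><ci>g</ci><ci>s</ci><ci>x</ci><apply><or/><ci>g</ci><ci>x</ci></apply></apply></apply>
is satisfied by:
  {s: False, x: False, g: False}
  {g: True, s: False, x: False}
  {x: True, s: False, g: False}
  {g: True, x: True, s: False}
  {s: True, g: False, x: False}
  {g: True, s: True, x: False}
  {x: True, s: True, g: False}


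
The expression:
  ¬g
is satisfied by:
  {g: False}


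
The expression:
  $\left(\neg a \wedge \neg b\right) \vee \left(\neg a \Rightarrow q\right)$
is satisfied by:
  {a: True, q: True, b: False}
  {a: True, q: False, b: False}
  {q: True, a: False, b: False}
  {a: False, q: False, b: False}
  {a: True, b: True, q: True}
  {a: True, b: True, q: False}
  {b: True, q: True, a: False}


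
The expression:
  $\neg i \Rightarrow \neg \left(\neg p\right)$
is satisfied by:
  {i: True, p: True}
  {i: True, p: False}
  {p: True, i: False}


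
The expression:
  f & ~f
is never true.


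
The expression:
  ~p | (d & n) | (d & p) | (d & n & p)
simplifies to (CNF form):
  d | ~p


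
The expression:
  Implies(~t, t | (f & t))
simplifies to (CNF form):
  t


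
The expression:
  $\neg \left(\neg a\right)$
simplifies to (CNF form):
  $a$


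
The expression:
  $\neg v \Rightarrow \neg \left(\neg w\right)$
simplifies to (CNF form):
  $v \vee w$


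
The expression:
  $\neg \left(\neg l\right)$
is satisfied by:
  {l: True}


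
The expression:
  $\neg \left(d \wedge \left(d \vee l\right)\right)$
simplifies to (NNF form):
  $\neg d$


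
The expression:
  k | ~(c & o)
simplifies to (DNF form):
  k | ~c | ~o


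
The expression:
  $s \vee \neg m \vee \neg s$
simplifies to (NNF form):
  $\text{True}$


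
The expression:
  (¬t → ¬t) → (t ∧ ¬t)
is never true.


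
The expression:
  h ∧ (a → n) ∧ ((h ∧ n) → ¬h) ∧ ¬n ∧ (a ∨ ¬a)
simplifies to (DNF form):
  h ∧ ¬a ∧ ¬n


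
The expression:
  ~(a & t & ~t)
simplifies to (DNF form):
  True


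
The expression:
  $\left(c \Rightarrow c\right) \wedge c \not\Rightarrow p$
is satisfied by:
  {c: True, p: False}


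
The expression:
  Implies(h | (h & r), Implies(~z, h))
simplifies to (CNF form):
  True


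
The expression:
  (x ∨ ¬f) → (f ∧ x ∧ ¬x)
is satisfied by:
  {f: True, x: False}


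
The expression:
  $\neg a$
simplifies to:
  $\neg a$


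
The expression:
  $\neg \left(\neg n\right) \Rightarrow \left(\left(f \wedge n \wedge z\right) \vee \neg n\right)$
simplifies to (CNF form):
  $\left(f \vee \neg n\right) \wedge \left(z \vee \neg n\right)$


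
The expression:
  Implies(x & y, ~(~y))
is always true.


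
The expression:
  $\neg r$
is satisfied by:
  {r: False}


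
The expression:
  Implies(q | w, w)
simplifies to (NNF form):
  w | ~q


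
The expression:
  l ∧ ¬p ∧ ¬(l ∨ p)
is never true.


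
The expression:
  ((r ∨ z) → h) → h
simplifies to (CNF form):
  h ∨ r ∨ z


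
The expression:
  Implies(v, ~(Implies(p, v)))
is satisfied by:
  {v: False}


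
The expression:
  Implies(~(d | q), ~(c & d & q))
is always true.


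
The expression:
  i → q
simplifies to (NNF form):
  q ∨ ¬i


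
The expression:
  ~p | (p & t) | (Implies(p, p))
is always true.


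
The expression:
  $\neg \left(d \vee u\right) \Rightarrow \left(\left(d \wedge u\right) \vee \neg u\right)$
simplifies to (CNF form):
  $\text{True}$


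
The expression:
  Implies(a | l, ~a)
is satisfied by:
  {a: False}


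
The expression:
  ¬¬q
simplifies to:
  q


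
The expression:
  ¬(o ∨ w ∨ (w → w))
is never true.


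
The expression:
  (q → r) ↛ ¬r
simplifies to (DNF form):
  r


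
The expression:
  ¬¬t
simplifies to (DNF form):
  t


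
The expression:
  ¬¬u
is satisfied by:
  {u: True}


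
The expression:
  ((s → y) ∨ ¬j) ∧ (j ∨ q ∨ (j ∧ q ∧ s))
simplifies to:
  (j ∧ y) ∨ (j ∧ ¬s) ∨ (q ∧ ¬j)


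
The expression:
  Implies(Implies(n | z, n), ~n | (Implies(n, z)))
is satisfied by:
  {z: True, n: False}
  {n: False, z: False}
  {n: True, z: True}


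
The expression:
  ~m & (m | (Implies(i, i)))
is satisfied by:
  {m: False}


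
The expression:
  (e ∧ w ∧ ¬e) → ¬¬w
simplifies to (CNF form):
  True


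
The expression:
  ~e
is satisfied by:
  {e: False}


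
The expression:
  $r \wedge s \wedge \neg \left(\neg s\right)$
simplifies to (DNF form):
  $r \wedge s$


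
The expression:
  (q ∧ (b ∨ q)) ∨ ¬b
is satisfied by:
  {q: True, b: False}
  {b: False, q: False}
  {b: True, q: True}


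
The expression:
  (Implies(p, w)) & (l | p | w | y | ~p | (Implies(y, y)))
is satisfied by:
  {w: True, p: False}
  {p: False, w: False}
  {p: True, w: True}


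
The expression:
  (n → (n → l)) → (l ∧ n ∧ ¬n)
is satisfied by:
  {n: True, l: False}


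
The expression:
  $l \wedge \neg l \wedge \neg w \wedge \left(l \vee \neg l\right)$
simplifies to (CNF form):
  $\text{False}$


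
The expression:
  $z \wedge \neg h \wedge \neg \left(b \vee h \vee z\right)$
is never true.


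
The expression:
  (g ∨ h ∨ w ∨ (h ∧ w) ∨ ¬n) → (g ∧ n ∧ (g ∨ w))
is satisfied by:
  {g: True, n: True, h: False, w: False}
  {g: True, w: True, n: True, h: False}
  {g: True, h: True, n: True, w: False}
  {g: True, w: True, h: True, n: True}
  {n: True, w: False, h: False, g: False}


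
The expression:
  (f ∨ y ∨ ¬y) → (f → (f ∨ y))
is always true.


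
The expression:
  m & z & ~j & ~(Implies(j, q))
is never true.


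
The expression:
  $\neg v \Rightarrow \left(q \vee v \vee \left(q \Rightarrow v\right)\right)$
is always true.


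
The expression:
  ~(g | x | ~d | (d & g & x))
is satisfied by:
  {d: True, x: False, g: False}


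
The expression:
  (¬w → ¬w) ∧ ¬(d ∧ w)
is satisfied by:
  {w: False, d: False}
  {d: True, w: False}
  {w: True, d: False}


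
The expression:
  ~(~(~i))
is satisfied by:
  {i: False}


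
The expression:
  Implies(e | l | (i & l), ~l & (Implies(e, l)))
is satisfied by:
  {e: False, l: False}


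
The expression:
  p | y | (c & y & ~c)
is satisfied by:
  {y: True, p: True}
  {y: True, p: False}
  {p: True, y: False}


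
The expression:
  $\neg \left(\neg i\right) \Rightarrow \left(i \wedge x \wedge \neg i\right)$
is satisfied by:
  {i: False}


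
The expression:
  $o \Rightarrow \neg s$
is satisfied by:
  {s: False, o: False}
  {o: True, s: False}
  {s: True, o: False}


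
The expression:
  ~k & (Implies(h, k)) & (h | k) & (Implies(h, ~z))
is never true.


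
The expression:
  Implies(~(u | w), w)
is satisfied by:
  {u: True, w: True}
  {u: True, w: False}
  {w: True, u: False}


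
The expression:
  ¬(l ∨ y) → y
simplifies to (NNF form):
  l ∨ y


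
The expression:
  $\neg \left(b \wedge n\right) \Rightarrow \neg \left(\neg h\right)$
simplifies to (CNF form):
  $\left(b \vee h\right) \wedge \left(h \vee n\right)$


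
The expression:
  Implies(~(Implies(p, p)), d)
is always true.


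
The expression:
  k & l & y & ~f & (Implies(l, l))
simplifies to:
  k & l & y & ~f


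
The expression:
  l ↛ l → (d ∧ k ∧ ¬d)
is always true.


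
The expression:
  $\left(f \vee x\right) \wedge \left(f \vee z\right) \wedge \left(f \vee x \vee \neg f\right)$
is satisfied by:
  {z: True, f: True, x: True}
  {z: True, f: True, x: False}
  {f: True, x: True, z: False}
  {f: True, x: False, z: False}
  {z: True, x: True, f: False}


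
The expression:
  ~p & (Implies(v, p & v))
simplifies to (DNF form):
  ~p & ~v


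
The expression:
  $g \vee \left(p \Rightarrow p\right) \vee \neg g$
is always true.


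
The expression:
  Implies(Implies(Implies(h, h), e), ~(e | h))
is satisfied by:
  {e: False}


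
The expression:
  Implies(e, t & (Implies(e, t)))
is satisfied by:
  {t: True, e: False}
  {e: False, t: False}
  {e: True, t: True}


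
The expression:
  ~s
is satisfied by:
  {s: False}


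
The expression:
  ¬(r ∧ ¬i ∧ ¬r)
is always true.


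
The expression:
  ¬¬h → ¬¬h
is always true.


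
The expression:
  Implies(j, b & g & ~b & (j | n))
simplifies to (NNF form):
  ~j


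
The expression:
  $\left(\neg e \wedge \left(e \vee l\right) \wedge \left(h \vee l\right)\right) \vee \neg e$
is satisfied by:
  {e: False}


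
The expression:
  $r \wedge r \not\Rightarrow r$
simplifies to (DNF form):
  $\text{False}$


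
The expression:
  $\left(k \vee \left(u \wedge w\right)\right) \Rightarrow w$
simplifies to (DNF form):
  $w \vee \neg k$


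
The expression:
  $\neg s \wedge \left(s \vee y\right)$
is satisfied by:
  {y: True, s: False}


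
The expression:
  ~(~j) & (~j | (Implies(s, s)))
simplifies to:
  j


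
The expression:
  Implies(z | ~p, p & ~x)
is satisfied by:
  {p: True, z: False, x: False}
  {x: True, p: True, z: False}
  {z: True, p: True, x: False}


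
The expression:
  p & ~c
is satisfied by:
  {p: True, c: False}


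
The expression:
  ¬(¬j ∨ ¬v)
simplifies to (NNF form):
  j ∧ v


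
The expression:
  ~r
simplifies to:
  ~r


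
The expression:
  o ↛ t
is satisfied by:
  {o: True, t: False}


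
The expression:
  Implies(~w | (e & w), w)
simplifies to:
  w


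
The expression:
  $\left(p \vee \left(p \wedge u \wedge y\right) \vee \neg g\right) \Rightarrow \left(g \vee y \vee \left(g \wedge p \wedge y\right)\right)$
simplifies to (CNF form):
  $g \vee y$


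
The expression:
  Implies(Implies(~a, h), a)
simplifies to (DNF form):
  a | ~h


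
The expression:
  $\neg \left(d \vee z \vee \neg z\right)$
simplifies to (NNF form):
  $\text{False}$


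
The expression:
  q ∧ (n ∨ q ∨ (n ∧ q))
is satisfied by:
  {q: True}


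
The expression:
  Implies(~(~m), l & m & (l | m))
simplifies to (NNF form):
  l | ~m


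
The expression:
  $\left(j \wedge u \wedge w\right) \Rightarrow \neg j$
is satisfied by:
  {w: False, u: False, j: False}
  {j: True, w: False, u: False}
  {u: True, w: False, j: False}
  {j: True, u: True, w: False}
  {w: True, j: False, u: False}
  {j: True, w: True, u: False}
  {u: True, w: True, j: False}


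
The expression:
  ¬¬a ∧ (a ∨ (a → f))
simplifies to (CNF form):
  a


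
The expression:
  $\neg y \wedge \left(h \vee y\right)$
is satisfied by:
  {h: True, y: False}


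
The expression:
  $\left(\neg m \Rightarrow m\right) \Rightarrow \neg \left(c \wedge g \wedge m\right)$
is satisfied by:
  {g: False, m: False, c: False}
  {c: True, g: False, m: False}
  {m: True, g: False, c: False}
  {c: True, m: True, g: False}
  {g: True, c: False, m: False}
  {c: True, g: True, m: False}
  {m: True, g: True, c: False}


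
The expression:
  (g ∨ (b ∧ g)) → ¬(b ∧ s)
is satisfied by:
  {s: False, b: False, g: False}
  {g: True, s: False, b: False}
  {b: True, s: False, g: False}
  {g: True, b: True, s: False}
  {s: True, g: False, b: False}
  {g: True, s: True, b: False}
  {b: True, s: True, g: False}


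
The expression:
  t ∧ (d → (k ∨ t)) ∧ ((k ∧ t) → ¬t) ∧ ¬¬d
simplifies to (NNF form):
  d ∧ t ∧ ¬k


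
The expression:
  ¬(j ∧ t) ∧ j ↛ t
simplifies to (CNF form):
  j ∧ ¬t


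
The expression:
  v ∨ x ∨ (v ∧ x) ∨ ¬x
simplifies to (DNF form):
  True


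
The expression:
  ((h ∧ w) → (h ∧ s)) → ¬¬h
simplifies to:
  h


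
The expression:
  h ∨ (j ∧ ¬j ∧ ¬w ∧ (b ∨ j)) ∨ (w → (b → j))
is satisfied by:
  {j: True, h: True, w: False, b: False}
  {j: True, w: False, h: False, b: False}
  {h: True, j: False, w: False, b: False}
  {j: False, w: False, h: False, b: False}
  {b: True, j: True, h: True, w: False}
  {b: True, j: True, w: False, h: False}
  {b: True, h: True, j: False, w: False}
  {b: True, j: False, w: False, h: False}
  {j: True, w: True, h: True, b: False}
  {j: True, w: True, b: False, h: False}
  {w: True, h: True, b: False, j: False}
  {w: True, b: False, h: False, j: False}
  {j: True, w: True, b: True, h: True}
  {j: True, w: True, b: True, h: False}
  {w: True, b: True, h: True, j: False}


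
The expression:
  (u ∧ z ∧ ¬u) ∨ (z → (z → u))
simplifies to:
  u ∨ ¬z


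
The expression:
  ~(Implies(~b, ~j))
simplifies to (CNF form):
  j & ~b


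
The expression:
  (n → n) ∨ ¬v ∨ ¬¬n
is always true.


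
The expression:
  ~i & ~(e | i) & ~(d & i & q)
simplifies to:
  ~e & ~i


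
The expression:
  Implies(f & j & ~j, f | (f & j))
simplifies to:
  True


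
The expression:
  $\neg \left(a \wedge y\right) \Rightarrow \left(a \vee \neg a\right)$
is always true.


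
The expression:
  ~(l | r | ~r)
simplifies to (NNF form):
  False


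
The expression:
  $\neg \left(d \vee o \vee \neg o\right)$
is never true.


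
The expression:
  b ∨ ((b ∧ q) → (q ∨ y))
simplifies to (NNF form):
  True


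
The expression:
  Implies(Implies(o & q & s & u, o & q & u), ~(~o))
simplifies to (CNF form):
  o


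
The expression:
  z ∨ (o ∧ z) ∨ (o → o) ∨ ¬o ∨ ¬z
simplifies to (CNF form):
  True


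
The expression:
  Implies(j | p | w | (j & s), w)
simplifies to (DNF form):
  w | (~j & ~p)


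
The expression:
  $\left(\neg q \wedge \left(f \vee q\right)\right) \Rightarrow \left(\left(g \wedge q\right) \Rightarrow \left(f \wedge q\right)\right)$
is always true.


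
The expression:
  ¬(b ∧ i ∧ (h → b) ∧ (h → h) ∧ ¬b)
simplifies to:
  True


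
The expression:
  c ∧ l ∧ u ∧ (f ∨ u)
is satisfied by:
  {c: True, u: True, l: True}


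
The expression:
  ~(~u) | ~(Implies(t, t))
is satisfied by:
  {u: True}


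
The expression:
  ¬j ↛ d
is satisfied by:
  {d: True, j: False}
  {j: False, d: False}
  {j: True, d: True}


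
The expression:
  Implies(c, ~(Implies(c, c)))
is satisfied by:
  {c: False}


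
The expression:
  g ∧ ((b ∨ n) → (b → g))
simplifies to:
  g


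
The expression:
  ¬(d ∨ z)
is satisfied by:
  {d: False, z: False}


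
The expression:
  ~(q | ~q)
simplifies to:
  False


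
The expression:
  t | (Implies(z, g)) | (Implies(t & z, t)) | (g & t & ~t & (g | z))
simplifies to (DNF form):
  True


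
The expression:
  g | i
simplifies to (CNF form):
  g | i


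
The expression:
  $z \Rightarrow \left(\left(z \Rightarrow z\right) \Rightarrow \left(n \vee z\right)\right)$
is always true.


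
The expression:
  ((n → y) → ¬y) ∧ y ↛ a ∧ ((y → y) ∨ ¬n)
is never true.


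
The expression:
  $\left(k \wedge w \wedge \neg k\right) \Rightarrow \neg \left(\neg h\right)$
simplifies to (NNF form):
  $\text{True}$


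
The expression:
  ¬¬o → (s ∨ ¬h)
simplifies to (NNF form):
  s ∨ ¬h ∨ ¬o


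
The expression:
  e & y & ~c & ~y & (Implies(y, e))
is never true.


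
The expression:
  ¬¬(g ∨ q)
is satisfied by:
  {q: True, g: True}
  {q: True, g: False}
  {g: True, q: False}


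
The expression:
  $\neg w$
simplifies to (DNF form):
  $\neg w$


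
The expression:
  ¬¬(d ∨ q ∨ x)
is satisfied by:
  {x: True, d: True, q: True}
  {x: True, d: True, q: False}
  {x: True, q: True, d: False}
  {x: True, q: False, d: False}
  {d: True, q: True, x: False}
  {d: True, q: False, x: False}
  {q: True, d: False, x: False}


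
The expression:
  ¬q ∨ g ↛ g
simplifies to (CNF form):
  ¬q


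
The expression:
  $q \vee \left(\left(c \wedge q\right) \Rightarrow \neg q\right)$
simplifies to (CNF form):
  $\text{True}$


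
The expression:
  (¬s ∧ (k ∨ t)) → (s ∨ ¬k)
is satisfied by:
  {s: True, k: False}
  {k: False, s: False}
  {k: True, s: True}


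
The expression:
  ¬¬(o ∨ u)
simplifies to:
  o ∨ u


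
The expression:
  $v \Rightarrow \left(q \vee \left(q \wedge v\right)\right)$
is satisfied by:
  {q: True, v: False}
  {v: False, q: False}
  {v: True, q: True}


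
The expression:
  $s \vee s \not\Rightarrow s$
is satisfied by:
  {s: True}


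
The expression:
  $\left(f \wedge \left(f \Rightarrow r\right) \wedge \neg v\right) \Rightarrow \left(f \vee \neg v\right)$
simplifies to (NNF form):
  $\text{True}$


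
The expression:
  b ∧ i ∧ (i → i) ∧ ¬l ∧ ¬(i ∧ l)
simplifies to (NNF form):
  b ∧ i ∧ ¬l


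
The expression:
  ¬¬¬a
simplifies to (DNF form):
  ¬a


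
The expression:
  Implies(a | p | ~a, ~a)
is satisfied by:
  {a: False}


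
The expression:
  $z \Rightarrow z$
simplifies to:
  $\text{True}$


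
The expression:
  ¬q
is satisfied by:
  {q: False}


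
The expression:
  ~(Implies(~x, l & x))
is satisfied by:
  {x: False}


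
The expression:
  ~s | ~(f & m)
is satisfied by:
  {s: False, m: False, f: False}
  {f: True, s: False, m: False}
  {m: True, s: False, f: False}
  {f: True, m: True, s: False}
  {s: True, f: False, m: False}
  {f: True, s: True, m: False}
  {m: True, s: True, f: False}


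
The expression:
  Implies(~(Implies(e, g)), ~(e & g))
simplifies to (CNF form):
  True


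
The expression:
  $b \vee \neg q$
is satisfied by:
  {b: True, q: False}
  {q: False, b: False}
  {q: True, b: True}


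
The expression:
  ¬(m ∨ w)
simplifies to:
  ¬m ∧ ¬w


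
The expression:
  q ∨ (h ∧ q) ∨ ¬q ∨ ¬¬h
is always true.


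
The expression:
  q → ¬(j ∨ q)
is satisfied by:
  {q: False}


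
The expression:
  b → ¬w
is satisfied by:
  {w: False, b: False}
  {b: True, w: False}
  {w: True, b: False}


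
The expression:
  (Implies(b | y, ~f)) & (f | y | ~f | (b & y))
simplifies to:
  ~f | (~b & ~y)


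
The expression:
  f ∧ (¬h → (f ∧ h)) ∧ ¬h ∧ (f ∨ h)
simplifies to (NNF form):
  False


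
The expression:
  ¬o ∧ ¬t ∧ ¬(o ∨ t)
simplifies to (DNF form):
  ¬o ∧ ¬t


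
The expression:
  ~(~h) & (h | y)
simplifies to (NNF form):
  h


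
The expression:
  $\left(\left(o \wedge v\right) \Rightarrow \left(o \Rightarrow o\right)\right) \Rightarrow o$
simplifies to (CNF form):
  $o$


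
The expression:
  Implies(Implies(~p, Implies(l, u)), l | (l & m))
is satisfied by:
  {l: True}


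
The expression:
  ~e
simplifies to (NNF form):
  ~e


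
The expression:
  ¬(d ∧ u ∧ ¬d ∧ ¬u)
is always true.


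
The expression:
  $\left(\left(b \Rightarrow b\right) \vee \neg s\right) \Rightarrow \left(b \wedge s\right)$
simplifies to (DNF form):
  $b \wedge s$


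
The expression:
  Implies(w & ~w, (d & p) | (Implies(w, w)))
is always true.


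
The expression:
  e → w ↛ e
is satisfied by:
  {e: False}


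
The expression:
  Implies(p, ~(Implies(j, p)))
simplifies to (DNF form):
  ~p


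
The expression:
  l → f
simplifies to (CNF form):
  f ∨ ¬l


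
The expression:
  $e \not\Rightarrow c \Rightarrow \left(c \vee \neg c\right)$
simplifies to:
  $\text{True}$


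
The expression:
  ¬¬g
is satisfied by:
  {g: True}


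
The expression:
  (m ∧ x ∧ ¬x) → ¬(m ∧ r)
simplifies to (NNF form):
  True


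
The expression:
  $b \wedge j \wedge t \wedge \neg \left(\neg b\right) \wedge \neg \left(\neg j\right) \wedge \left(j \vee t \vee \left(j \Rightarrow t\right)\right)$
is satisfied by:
  {t: True, j: True, b: True}


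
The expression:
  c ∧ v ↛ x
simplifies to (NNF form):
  c ∧ v ∧ ¬x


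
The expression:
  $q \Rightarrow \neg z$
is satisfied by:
  {q: False, z: False}
  {z: True, q: False}
  {q: True, z: False}


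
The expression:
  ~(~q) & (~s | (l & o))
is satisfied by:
  {l: True, q: True, o: True, s: False}
  {l: True, q: True, o: False, s: False}
  {q: True, o: True, l: False, s: False}
  {q: True, l: False, o: False, s: False}
  {l: True, s: True, q: True, o: True}


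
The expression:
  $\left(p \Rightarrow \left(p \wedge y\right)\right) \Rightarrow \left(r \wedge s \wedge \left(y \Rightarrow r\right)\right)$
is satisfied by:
  {r: True, p: True, s: True, y: False}
  {r: True, p: True, s: False, y: False}
  {r: True, s: True, p: False, y: False}
  {p: True, s: True, r: False, y: False}
  {p: True, r: False, s: False, y: False}
  {r: True, y: True, p: True, s: True}
  {r: True, y: True, s: True, p: False}


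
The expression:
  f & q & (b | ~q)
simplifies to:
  b & f & q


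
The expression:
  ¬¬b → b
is always true.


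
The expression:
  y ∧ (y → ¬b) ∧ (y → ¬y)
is never true.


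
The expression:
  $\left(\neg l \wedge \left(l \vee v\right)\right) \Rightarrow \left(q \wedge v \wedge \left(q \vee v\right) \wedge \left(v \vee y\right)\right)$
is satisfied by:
  {q: True, l: True, v: False}
  {q: True, v: False, l: False}
  {l: True, v: False, q: False}
  {l: False, v: False, q: False}
  {q: True, l: True, v: True}
  {q: True, v: True, l: False}
  {l: True, v: True, q: False}


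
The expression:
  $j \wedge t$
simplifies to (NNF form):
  $j \wedge t$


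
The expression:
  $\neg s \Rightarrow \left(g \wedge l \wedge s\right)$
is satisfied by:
  {s: True}


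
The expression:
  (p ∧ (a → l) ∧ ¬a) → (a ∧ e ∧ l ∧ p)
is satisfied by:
  {a: True, p: False}
  {p: False, a: False}
  {p: True, a: True}


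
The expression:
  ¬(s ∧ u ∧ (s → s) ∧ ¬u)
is always true.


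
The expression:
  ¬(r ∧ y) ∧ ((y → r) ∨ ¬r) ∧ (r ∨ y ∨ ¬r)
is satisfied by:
  {y: False, r: False}
  {r: True, y: False}
  {y: True, r: False}


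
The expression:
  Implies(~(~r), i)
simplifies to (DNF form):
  i | ~r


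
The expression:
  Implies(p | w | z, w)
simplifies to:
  w | (~p & ~z)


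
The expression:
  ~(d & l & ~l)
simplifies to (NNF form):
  True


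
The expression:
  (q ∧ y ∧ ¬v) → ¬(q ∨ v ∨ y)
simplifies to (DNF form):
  v ∨ ¬q ∨ ¬y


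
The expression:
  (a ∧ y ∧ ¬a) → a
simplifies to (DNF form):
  True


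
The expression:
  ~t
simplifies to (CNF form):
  ~t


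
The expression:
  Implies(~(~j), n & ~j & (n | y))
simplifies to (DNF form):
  ~j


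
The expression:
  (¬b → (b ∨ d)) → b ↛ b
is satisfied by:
  {d: False, b: False}


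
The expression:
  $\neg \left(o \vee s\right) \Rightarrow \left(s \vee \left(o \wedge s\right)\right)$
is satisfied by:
  {o: True, s: True}
  {o: True, s: False}
  {s: True, o: False}


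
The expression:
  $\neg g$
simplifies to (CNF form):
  $\neg g$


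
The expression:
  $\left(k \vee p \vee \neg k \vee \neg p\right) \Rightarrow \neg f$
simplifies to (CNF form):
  $\neg f$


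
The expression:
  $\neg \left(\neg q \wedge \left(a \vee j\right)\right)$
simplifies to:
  $q \vee \left(\neg a \wedge \neg j\right)$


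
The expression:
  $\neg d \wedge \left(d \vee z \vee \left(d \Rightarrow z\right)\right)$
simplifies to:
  $\neg d$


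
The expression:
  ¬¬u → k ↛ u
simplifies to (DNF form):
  ¬u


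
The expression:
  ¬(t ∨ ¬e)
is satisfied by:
  {e: True, t: False}


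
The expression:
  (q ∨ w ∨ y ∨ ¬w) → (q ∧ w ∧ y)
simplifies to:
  q ∧ w ∧ y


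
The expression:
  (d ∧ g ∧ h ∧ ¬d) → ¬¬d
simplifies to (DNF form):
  True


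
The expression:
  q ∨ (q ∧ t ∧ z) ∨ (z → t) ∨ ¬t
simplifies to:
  True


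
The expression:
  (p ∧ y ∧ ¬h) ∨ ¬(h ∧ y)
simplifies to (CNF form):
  ¬h ∨ ¬y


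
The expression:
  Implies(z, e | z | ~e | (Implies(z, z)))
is always true.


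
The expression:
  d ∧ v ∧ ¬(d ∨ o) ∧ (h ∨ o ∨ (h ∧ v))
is never true.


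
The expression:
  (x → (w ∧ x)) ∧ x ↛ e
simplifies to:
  w ∧ x ∧ ¬e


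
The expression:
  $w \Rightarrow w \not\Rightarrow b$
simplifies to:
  $\neg b \vee \neg w$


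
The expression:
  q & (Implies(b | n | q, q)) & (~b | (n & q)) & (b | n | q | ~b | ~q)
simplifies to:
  q & (n | ~b)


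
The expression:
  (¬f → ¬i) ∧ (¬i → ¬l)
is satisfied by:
  {f: True, l: False, i: False}
  {f: False, l: False, i: False}
  {i: True, f: True, l: False}
  {l: True, i: True, f: True}


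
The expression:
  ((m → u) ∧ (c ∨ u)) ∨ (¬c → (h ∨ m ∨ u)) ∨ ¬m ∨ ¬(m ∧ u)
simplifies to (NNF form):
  True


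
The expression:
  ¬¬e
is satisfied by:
  {e: True}


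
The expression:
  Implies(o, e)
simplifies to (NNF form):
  e | ~o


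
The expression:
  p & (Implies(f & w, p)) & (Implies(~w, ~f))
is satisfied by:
  {p: True, w: True, f: False}
  {p: True, w: False, f: False}
  {p: True, f: True, w: True}


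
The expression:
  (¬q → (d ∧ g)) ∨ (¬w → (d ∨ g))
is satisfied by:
  {d: True, q: True, g: True, w: True}
  {d: True, q: True, g: True, w: False}
  {d: True, q: True, w: True, g: False}
  {d: True, q: True, w: False, g: False}
  {d: True, g: True, w: True, q: False}
  {d: True, g: True, w: False, q: False}
  {d: True, g: False, w: True, q: False}
  {d: True, g: False, w: False, q: False}
  {q: True, g: True, w: True, d: False}
  {q: True, g: True, w: False, d: False}
  {q: True, w: True, g: False, d: False}
  {q: True, w: False, g: False, d: False}
  {g: True, w: True, q: False, d: False}
  {g: True, q: False, w: False, d: False}
  {w: True, q: False, g: False, d: False}


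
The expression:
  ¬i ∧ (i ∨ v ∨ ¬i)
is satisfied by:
  {i: False}


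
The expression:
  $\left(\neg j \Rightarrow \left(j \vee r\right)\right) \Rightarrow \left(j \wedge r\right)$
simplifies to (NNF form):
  $\left(j \wedge r\right) \vee \left(\neg j \wedge \neg r\right)$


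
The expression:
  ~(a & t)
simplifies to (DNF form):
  ~a | ~t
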